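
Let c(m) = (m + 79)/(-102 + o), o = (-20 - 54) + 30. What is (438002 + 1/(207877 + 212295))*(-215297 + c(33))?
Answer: -2892448182099986265/30672556 ≈ -9.4301e+10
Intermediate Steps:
o = -44 (o = -74 + 30 = -44)
c(m) = -79/146 - m/146 (c(m) = (m + 79)/(-102 - 44) = (79 + m)/(-146) = (79 + m)*(-1/146) = -79/146 - m/146)
(438002 + 1/(207877 + 212295))*(-215297 + c(33)) = (438002 + 1/(207877 + 212295))*(-215297 + (-79/146 - 1/146*33)) = (438002 + 1/420172)*(-215297 + (-79/146 - 33/146)) = (438002 + 1/420172)*(-215297 - 56/73) = (184036176345/420172)*(-15716737/73) = -2892448182099986265/30672556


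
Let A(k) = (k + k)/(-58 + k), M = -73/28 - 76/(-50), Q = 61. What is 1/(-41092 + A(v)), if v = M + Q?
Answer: -1339/54938310 ≈ -2.4373e-5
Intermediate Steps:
M = -761/700 (M = -73*1/28 - 76*(-1/50) = -73/28 + 38/25 = -761/700 ≈ -1.0871)
v = 41939/700 (v = -761/700 + 61 = 41939/700 ≈ 59.913)
A(k) = 2*k/(-58 + k) (A(k) = (2*k)/(-58 + k) = 2*k/(-58 + k))
1/(-41092 + A(v)) = 1/(-41092 + 2*(41939/700)/(-58 + 41939/700)) = 1/(-41092 + 2*(41939/700)/(1339/700)) = 1/(-41092 + 2*(41939/700)*(700/1339)) = 1/(-41092 + 83878/1339) = 1/(-54938310/1339) = -1339/54938310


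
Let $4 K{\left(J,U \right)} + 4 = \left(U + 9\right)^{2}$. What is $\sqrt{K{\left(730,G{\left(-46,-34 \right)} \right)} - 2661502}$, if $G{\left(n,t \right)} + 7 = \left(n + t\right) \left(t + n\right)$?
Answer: $\sqrt{7584898} \approx 2754.1$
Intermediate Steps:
$G{\left(n,t \right)} = -7 + \left(n + t\right)^{2}$ ($G{\left(n,t \right)} = -7 + \left(n + t\right) \left(t + n\right) = -7 + \left(n + t\right) \left(n + t\right) = -7 + \left(n + t\right)^{2}$)
$K{\left(J,U \right)} = -1 + \frac{\left(9 + U\right)^{2}}{4}$ ($K{\left(J,U \right)} = -1 + \frac{\left(U + 9\right)^{2}}{4} = -1 + \frac{\left(9 + U\right)^{2}}{4}$)
$\sqrt{K{\left(730,G{\left(-46,-34 \right)} \right)} - 2661502} = \sqrt{\left(-1 + \frac{\left(9 - \left(7 - \left(-46 - 34\right)^{2}\right)\right)^{2}}{4}\right) - 2661502} = \sqrt{\left(-1 + \frac{\left(9 - \left(7 - \left(-80\right)^{2}\right)\right)^{2}}{4}\right) - 2661502} = \sqrt{\left(-1 + \frac{\left(9 + \left(-7 + 6400\right)\right)^{2}}{4}\right) - 2661502} = \sqrt{\left(-1 + \frac{\left(9 + 6393\right)^{2}}{4}\right) - 2661502} = \sqrt{\left(-1 + \frac{6402^{2}}{4}\right) - 2661502} = \sqrt{\left(-1 + \frac{1}{4} \cdot 40985604\right) - 2661502} = \sqrt{\left(-1 + 10246401\right) - 2661502} = \sqrt{10246400 - 2661502} = \sqrt{7584898}$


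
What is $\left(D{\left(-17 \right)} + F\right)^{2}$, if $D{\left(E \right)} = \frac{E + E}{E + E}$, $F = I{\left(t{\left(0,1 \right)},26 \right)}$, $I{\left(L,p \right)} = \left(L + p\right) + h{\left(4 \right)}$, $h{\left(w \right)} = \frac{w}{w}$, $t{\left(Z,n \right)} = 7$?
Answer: $1225$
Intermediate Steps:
$h{\left(w \right)} = 1$
$I{\left(L,p \right)} = 1 + L + p$ ($I{\left(L,p \right)} = \left(L + p\right) + 1 = 1 + L + p$)
$F = 34$ ($F = 1 + 7 + 26 = 34$)
$D{\left(E \right)} = 1$ ($D{\left(E \right)} = \frac{2 E}{2 E} = 2 E \frac{1}{2 E} = 1$)
$\left(D{\left(-17 \right)} + F\right)^{2} = \left(1 + 34\right)^{2} = 35^{2} = 1225$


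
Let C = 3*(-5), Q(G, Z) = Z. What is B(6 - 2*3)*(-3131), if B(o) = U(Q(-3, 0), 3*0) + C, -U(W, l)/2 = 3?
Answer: 65751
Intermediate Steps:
U(W, l) = -6 (U(W, l) = -2*3 = -6)
C = -15
B(o) = -21 (B(o) = -6 - 15 = -21)
B(6 - 2*3)*(-3131) = -21*(-3131) = 65751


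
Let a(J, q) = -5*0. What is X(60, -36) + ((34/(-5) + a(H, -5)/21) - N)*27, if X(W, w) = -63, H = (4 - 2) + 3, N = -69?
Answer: 8082/5 ≈ 1616.4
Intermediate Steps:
H = 5 (H = 2 + 3 = 5)
a(J, q) = 0
X(60, -36) + ((34/(-5) + a(H, -5)/21) - N)*27 = -63 + ((34/(-5) + 0/21) - 1*(-69))*27 = -63 + ((34*(-1/5) + 0*(1/21)) + 69)*27 = -63 + ((-34/5 + 0) + 69)*27 = -63 + (-34/5 + 69)*27 = -63 + (311/5)*27 = -63 + 8397/5 = 8082/5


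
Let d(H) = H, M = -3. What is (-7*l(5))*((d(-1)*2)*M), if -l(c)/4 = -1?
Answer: -168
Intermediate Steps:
l(c) = 4 (l(c) = -4*(-1) = 4)
(-7*l(5))*((d(-1)*2)*M) = (-7*4)*(-1*2*(-3)) = -(-56)*(-3) = -28*6 = -168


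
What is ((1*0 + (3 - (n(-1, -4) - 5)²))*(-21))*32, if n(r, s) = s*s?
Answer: 79296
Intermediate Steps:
n(r, s) = s²
((1*0 + (3 - (n(-1, -4) - 5)²))*(-21))*32 = ((1*0 + (3 - ((-4)² - 5)²))*(-21))*32 = ((0 + (3 - (16 - 5)²))*(-21))*32 = ((0 + (3 - 1*11²))*(-21))*32 = ((0 + (3 - 1*121))*(-21))*32 = ((0 + (3 - 121))*(-21))*32 = ((0 - 118)*(-21))*32 = -118*(-21)*32 = 2478*32 = 79296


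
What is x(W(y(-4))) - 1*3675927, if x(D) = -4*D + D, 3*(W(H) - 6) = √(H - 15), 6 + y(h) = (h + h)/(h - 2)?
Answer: -3675945 - I*√177/3 ≈ -3.6759e+6 - 4.4347*I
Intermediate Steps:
y(h) = -6 + 2*h/(-2 + h) (y(h) = -6 + (h + h)/(h - 2) = -6 + (2*h)/(-2 + h) = -6 + 2*h/(-2 + h))
W(H) = 6 + √(-15 + H)/3 (W(H) = 6 + √(H - 15)/3 = 6 + √(-15 + H)/3)
x(D) = -3*D
x(W(y(-4))) - 1*3675927 = -3*(6 + √(-15 + 4*(3 - 1*(-4))/(-2 - 4))/3) - 1*3675927 = -3*(6 + √(-15 + 4*(3 + 4)/(-6))/3) - 3675927 = -3*(6 + √(-15 + 4*(-⅙)*7)/3) - 3675927 = -3*(6 + √(-15 - 14/3)/3) - 3675927 = -3*(6 + √(-59/3)/3) - 3675927 = -3*(6 + (I*√177/3)/3) - 3675927 = -3*(6 + I*√177/9) - 3675927 = (-18 - I*√177/3) - 3675927 = -3675945 - I*√177/3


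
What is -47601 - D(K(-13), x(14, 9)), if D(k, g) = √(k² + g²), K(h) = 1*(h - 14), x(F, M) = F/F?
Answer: -47601 - √730 ≈ -47628.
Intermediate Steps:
x(F, M) = 1
K(h) = -14 + h (K(h) = 1*(-14 + h) = -14 + h)
D(k, g) = √(g² + k²)
-47601 - D(K(-13), x(14, 9)) = -47601 - √(1² + (-14 - 13)²) = -47601 - √(1 + (-27)²) = -47601 - √(1 + 729) = -47601 - √730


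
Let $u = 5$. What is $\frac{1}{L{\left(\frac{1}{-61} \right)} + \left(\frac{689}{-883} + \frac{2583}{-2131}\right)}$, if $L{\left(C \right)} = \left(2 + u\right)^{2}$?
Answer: $\frac{1881673}{88452929} \approx 0.021273$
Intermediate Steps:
$L{\left(C \right)} = 49$ ($L{\left(C \right)} = \left(2 + 5\right)^{2} = 7^{2} = 49$)
$\frac{1}{L{\left(\frac{1}{-61} \right)} + \left(\frac{689}{-883} + \frac{2583}{-2131}\right)} = \frac{1}{49 + \left(\frac{689}{-883} + \frac{2583}{-2131}\right)} = \frac{1}{49 + \left(689 \left(- \frac{1}{883}\right) + 2583 \left(- \frac{1}{2131}\right)\right)} = \frac{1}{49 - \frac{3749048}{1881673}} = \frac{1}{\frac{88452929}{1881673}} = \frac{1881673}{88452929}$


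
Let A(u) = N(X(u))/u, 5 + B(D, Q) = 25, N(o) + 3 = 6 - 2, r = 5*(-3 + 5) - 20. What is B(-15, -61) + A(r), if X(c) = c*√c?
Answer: 199/10 ≈ 19.900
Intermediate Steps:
X(c) = c^(3/2)
r = -10 (r = 5*2 - 20 = 10 - 20 = -10)
N(o) = 1 (N(o) = -3 + (6 - 2) = -3 + 4 = 1)
B(D, Q) = 20 (B(D, Q) = -5 + 25 = 20)
A(u) = 1/u
B(-15, -61) + A(r) = 20 + 1/(-10) = 20 - ⅒ = 199/10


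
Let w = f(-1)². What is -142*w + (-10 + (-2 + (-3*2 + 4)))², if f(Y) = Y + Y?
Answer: -372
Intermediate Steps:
f(Y) = 2*Y
w = 4 (w = (2*(-1))² = (-2)² = 4)
-142*w + (-10 + (-2 + (-3*2 + 4)))² = -142*4 + (-10 + (-2 + (-3*2 + 4)))² = -568 + (-10 + (-2 + (-6 + 4)))² = -568 + (-10 + (-2 - 2))² = -568 + (-10 - 4)² = -568 + (-14)² = -568 + 196 = -372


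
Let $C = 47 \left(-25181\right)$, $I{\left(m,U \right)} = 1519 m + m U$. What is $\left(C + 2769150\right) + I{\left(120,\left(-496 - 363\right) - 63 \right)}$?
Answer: $1657283$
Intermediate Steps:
$I{\left(m,U \right)} = 1519 m + U m$
$C = -1183507$
$\left(C + 2769150\right) + I{\left(120,\left(-496 - 363\right) - 63 \right)} = \left(-1183507 + 2769150\right) + 120 \left(1519 - 922\right) = 1585643 + 120 \left(1519 - 922\right) = 1585643 + 120 \cdot 597 = 1585643 + 71640 = 1657283$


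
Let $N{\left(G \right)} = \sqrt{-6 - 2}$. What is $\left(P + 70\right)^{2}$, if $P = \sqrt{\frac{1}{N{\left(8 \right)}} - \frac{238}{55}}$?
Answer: $\frac{\left(7700 + \sqrt{55} \sqrt{-952 - 55 i \sqrt{2}}\right)^{2}}{12100} \approx 4907.6 - 291.83 i$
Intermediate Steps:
$N{\left(G \right)} = 2 i \sqrt{2}$ ($N{\left(G \right)} = \sqrt{-8} = 2 i \sqrt{2}$)
$P = \sqrt{- \frac{238}{55} - \frac{i \sqrt{2}}{4}}$ ($P = \sqrt{\frac{1}{2 i \sqrt{2}} - \frac{238}{55}} = \sqrt{- \frac{i \sqrt{2}}{4} - \frac{238}{55}} = \sqrt{- \frac{238}{55} - \frac{i \sqrt{2}}{4}} \approx 0.084909 - 2.0819 i$)
$\left(P + 70\right)^{2} = \left(\frac{\sqrt{-52360 - 3025 i \sqrt{2}}}{110} + 70\right)^{2} = \left(70 + \frac{\sqrt{-52360 - 3025 i \sqrt{2}}}{110}\right)^{2}$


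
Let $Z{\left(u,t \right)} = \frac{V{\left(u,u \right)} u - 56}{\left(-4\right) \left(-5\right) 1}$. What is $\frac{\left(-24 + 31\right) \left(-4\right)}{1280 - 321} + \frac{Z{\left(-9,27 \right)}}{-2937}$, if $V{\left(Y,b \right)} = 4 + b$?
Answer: $- \frac{21223}{731580} \approx -0.02901$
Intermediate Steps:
$Z{\left(u,t \right)} = - \frac{14}{5} + \frac{u \left(4 + u\right)}{20}$ ($Z{\left(u,t \right)} = \frac{\left(4 + u\right) u - 56}{\left(-4\right) \left(-5\right) 1} = \frac{u \left(4 + u\right) - 56}{20 \cdot 1} = \frac{-56 + u \left(4 + u\right)}{20} = \left(-56 + u \left(4 + u\right)\right) \frac{1}{20} = - \frac{14}{5} + \frac{u \left(4 + u\right)}{20}$)
$\frac{\left(-24 + 31\right) \left(-4\right)}{1280 - 321} + \frac{Z{\left(-9,27 \right)}}{-2937} = \frac{\left(-24 + 31\right) \left(-4\right)}{1280 - 321} + \frac{- \frac{14}{5} + \frac{1}{20} \left(-9\right) \left(4 - 9\right)}{-2937} = \frac{7 \left(-4\right)}{959} + \left(- \frac{14}{5} + \frac{1}{20} \left(-9\right) \left(-5\right)\right) \left(- \frac{1}{2937}\right) = \left(-28\right) \frac{1}{959} + \left(- \frac{14}{5} + \frac{9}{4}\right) \left(- \frac{1}{2937}\right) = - \frac{4}{137} - - \frac{1}{5340} = - \frac{4}{137} + \frac{1}{5340} = - \frac{21223}{731580}$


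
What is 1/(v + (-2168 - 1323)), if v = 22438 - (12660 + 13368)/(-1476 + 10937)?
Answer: 9461/179231539 ≈ 5.2786e-5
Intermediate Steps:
v = 212259890/9461 (v = 22438 - 26028/9461 = 212259890/9461 ≈ 22435.)
1/(v + (-2168 - 1323)) = 1/(212259890/9461 + (-2168 - 1323)) = 1/(212259890/9461 - 3491) = 1/(179231539/9461) = 9461/179231539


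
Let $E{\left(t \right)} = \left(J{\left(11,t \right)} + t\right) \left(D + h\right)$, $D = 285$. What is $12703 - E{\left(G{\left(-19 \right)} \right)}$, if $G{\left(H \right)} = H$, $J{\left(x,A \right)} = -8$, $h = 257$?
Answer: $27337$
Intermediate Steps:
$E{\left(t \right)} = -4336 + 542 t$ ($E{\left(t \right)} = \left(-8 + t\right) \left(285 + 257\right) = \left(-8 + t\right) 542 = -4336 + 542 t$)
$12703 - E{\left(G{\left(-19 \right)} \right)} = 12703 - \left(-4336 + 542 \left(-19\right)\right) = 12703 - \left(-4336 - 10298\right) = 12703 - -14634 = 12703 + 14634 = 27337$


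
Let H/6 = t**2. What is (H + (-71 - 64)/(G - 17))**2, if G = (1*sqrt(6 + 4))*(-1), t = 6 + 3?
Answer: 234735291/961 - 459630*sqrt(10)/961 ≈ 2.4275e+5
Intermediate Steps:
t = 9
G = -sqrt(10) (G = (1*sqrt(10))*(-1) = sqrt(10)*(-1) = -sqrt(10) ≈ -3.1623)
H = 486 (H = 6*9**2 = 6*81 = 486)
(H + (-71 - 64)/(G - 17))**2 = (486 + (-71 - 64)/(-sqrt(10) - 17))**2 = (486 - 135/(-17 - sqrt(10)))**2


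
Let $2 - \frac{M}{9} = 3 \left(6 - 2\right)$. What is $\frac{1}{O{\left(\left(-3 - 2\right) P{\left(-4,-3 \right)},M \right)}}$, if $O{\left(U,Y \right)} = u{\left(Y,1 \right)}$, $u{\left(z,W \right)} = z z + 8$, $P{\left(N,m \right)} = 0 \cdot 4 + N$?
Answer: $\frac{1}{8108} \approx 0.00012334$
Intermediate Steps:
$P{\left(N,m \right)} = N$ ($P{\left(N,m \right)} = 0 + N = N$)
$M = -90$ ($M = 18 - 9 \cdot 3 \left(6 - 2\right) = 18 - 9 \cdot 3 \cdot 4 = 18 - 108 = -90$)
$u{\left(z,W \right)} = 8 + z^{2}$ ($u{\left(z,W \right)} = z^{2} + 8 = 8 + z^{2}$)
$O{\left(U,Y \right)} = 8 + Y^{2}$
$\frac{1}{O{\left(\left(-3 - 2\right) P{\left(-4,-3 \right)},M \right)}} = \frac{1}{8 + \left(-90\right)^{2}} = \frac{1}{8 + 8100} = \frac{1}{8108}$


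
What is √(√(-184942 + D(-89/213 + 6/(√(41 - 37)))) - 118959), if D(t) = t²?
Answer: √(-5397050871 + 213*I*√8390331098)/213 ≈ 0.62342 + 344.9*I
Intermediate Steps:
√(√(-184942 + D(-89/213 + 6/(√(41 - 37)))) - 118959) = √(√(-184942 + (-89/213 + 6/(√(41 - 37)))²) - 118959) = √(√(-184942 + (-89*1/213 + 6/(√4))²) - 118959) = √(√(-184942 + (-89/213 + 6/2)²) - 118959) = √(√(-184942 + (-89/213 + 6*(½))²) - 118959) = √(√(-184942 + (-89/213 + 3)²) - 118959) = √(√(-184942 + (550/213)²) - 118959) = √(√(-184942 + 302500/45369) - 118959) = √(√(-8390331098/45369) - 118959) = √(I*√8390331098/213 - 118959) = √(-118959 + I*√8390331098/213)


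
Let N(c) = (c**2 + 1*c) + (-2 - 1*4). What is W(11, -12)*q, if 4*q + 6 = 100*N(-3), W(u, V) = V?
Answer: 18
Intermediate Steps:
N(c) = -6 + c + c**2 (N(c) = (c**2 + c) + (-2 - 4) = (c + c**2) - 6 = -6 + c + c**2)
q = -3/2 (q = -3/2 + (100*(-6 - 3 + (-3)**2))/4 = -3/2 + (100*(-6 - 3 + 9))/4 = -3/2 + (100*0)/4 = -3/2 + (1/4)*0 = -3/2 + 0 = -3/2 ≈ -1.5000)
W(11, -12)*q = -12*(-3/2) = 18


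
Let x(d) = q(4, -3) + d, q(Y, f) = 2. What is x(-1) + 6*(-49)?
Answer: -293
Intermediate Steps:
x(d) = 2 + d
x(-1) + 6*(-49) = (2 - 1) + 6*(-49) = 1 - 294 = -293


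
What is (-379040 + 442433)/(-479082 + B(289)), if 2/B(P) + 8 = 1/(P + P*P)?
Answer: -42503675247/321214587898 ≈ -0.13232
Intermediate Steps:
B(P) = 2/(-8 + 1/(P + P²)) (B(P) = 2/(-8 + 1/(P + P*P)) = 2/(-8 + 1/(P + P²)))
(-379040 + 442433)/(-479082 + B(289)) = (-379040 + 442433)/(-479082 - 2*289*(1 + 289)/(-1 + 8*289 + 8*289²)) = 63393/(-479082 - 2*289*290/(-1 + 2312 + 8*83521)) = 63393/(-479082 - 2*289*290/(-1 + 2312 + 668168)) = 63393/(-479082 - 2*289*290/670479) = 63393/(-479082 - 2*289*1/670479*290) = 63393/(-479082 - 167620/670479) = 63393/(-321214587898/670479) = 63393*(-670479/321214587898) = -42503675247/321214587898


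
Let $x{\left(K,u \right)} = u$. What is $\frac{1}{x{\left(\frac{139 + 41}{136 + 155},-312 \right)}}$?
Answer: $- \frac{1}{312} \approx -0.0032051$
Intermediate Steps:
$\frac{1}{x{\left(\frac{139 + 41}{136 + 155},-312 \right)}} = \frac{1}{-312} = - \frac{1}{312}$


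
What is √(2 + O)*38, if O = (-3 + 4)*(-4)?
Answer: 38*I*√2 ≈ 53.74*I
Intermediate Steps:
O = -4 (O = 1*(-4) = -4)
√(2 + O)*38 = √(2 - 4)*38 = √(-2)*38 = (I*√2)*38 = 38*I*√2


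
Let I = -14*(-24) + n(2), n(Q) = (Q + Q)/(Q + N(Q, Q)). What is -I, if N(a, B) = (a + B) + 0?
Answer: -1010/3 ≈ -336.67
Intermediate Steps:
N(a, B) = B + a (N(a, B) = (B + a) + 0 = B + a)
n(Q) = 2/3 (n(Q) = (Q + Q)/(Q + (Q + Q)) = (2*Q)/(Q + 2*Q) = (2*Q)/((3*Q)) = (2*Q)*(1/(3*Q)) = 2/3)
I = 1010/3 (I = -14*(-24) + 2/3 = 336 + 2/3 = 1010/3 ≈ 336.67)
-I = -1*1010/3 = -1010/3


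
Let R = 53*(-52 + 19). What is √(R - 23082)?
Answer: 3*I*√2759 ≈ 157.58*I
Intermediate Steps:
R = -1749 (R = 53*(-33) = -1749)
√(R - 23082) = √(-1749 - 23082) = √(-24831) = 3*I*√2759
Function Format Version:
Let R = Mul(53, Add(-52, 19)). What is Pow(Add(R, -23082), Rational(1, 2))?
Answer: Mul(3, I, Pow(2759, Rational(1, 2))) ≈ Mul(157.58, I)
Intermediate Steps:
R = -1749 (R = Mul(53, -33) = -1749)
Pow(Add(R, -23082), Rational(1, 2)) = Pow(Add(-1749, -23082), Rational(1, 2)) = Pow(-24831, Rational(1, 2)) = Mul(3, I, Pow(2759, Rational(1, 2)))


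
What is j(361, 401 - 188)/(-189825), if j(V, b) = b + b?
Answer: -142/63275 ≈ -0.0022442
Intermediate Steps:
j(V, b) = 2*b
j(361, 401 - 188)/(-189825) = (2*(401 - 188))/(-189825) = (2*213)*(-1/189825) = 426*(-1/189825) = -142/63275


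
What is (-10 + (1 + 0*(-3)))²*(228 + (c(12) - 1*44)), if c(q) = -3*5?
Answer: 13689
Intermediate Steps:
c(q) = -15
(-10 + (1 + 0*(-3)))²*(228 + (c(12) - 1*44)) = (-10 + (1 + 0*(-3)))²*(228 + (-15 - 1*44)) = (-10 + (1 + 0))²*(228 + (-15 - 44)) = (-10 + 1)²*(228 - 59) = (-9)²*169 = 81*169 = 13689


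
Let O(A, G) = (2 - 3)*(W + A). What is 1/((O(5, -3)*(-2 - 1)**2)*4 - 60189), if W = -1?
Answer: -1/60333 ≈ -1.6575e-5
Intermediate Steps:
O(A, G) = 1 - A (O(A, G) = (2 - 3)*(-1 + A) = -(-1 + A) = 1 - A)
1/((O(5, -3)*(-2 - 1)**2)*4 - 60189) = 1/(((1 - 1*5)*(-2 - 1)**2)*4 - 60189) = 1/(((1 - 5)*(-3)**2)*4 - 60189) = 1/(-4*9*4 - 60189) = 1/(-36*4 - 60189) = 1/(-144 - 60189) = 1/(-60333) = -1/60333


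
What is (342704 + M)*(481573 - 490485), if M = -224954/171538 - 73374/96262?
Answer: -12608021914515448992/4128147739 ≈ -3.0542e+9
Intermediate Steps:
M = -8560237790/4128147739 (M = -224954*1/171538 - 73374*1/96262 = -112477/85769 - 36687/48131 = -8560237790/4128147739 ≈ -2.0736)
(342704 + M)*(481573 - 490485) = (342704 - 8560237790/4128147739)*(481573 - 490485) = (1414724182508466/4128147739)*(-8912) = -12608021914515448992/4128147739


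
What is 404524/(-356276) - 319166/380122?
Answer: -33434957218/16928543209 ≈ -1.9751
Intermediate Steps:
404524/(-356276) - 319166/380122 = 404524*(-1/356276) - 319166*1/380122 = -101131/89069 - 159583/190061 = -33434957218/16928543209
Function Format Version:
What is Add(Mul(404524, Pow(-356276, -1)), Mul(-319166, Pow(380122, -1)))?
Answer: Rational(-33434957218, 16928543209) ≈ -1.9751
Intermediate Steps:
Add(Mul(404524, Pow(-356276, -1)), Mul(-319166, Pow(380122, -1))) = Add(Mul(404524, Rational(-1, 356276)), Mul(-319166, Rational(1, 380122))) = Add(Rational(-101131, 89069), Rational(-159583, 190061)) = Rational(-33434957218, 16928543209)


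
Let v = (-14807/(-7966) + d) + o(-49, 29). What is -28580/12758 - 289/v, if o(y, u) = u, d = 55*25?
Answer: -174720292536/71438873909 ≈ -2.4457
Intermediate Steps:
d = 1375
v = 11199071/7966 (v = (-14807/(-7966) + 1375) + 29 = (-14807*(-1/7966) + 1375) + 29 = (14807/7966 + 1375) + 29 = 10968057/7966 + 29 = 11199071/7966 ≈ 1405.9)
-28580/12758 - 289/v = -28580/12758 - 289/11199071/7966 = -28580*1/12758 - 289*7966/11199071 = -14290/6379 - 2302174/11199071 = -174720292536/71438873909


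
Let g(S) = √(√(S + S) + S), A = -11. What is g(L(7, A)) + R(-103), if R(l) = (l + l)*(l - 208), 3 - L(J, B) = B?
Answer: 64066 + √(14 + 2*√7) ≈ 64070.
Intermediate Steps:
L(J, B) = 3 - B
R(l) = 2*l*(-208 + l) (R(l) = (2*l)*(-208 + l) = 2*l*(-208 + l))
g(S) = √(S + √2*√S) (g(S) = √(√(2*S) + S) = √(√2*√S + S) = √(S + √2*√S))
g(L(7, A)) + R(-103) = √((3 - 1*(-11)) + √2*√(3 - 1*(-11))) + 2*(-103)*(-208 - 103) = √((3 + 11) + √2*√(3 + 11)) + 2*(-103)*(-311) = √(14 + √2*√14) + 64066 = √(14 + 2*√7) + 64066 = 64066 + √(14 + 2*√7)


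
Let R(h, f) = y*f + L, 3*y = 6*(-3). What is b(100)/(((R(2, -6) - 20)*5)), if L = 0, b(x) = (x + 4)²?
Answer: 676/5 ≈ 135.20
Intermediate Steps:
b(x) = (4 + x)²
y = -6 (y = (6*(-3))/3 = (⅓)*(-18) = -6)
R(h, f) = -6*f (R(h, f) = -6*f + 0 = -6*f)
b(100)/(((R(2, -6) - 20)*5)) = (4 + 100)²/(((-6*(-6) - 20)*5)) = 104²/(((36 - 20)*5)) = 10816/((16*5)) = 10816/80 = 10816*(1/80) = 676/5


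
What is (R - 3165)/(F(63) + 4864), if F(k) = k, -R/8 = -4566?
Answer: 33363/4927 ≈ 6.7715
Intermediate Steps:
R = 36528 (R = -8*(-4566) = 36528)
(R - 3165)/(F(63) + 4864) = (36528 - 3165)/(63 + 4864) = 33363/4927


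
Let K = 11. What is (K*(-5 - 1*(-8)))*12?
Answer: 396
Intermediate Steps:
(K*(-5 - 1*(-8)))*12 = (11*(-5 - 1*(-8)))*12 = (11*(-5 + 8))*12 = (11*3)*12 = 33*12 = 396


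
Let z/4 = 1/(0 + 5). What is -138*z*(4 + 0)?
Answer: -2208/5 ≈ -441.60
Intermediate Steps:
z = ⅘ (z = 4/(0 + 5) = 4/5 = 4*(⅕) = ⅘ ≈ 0.80000)
-138*z*(4 + 0) = -552*(4 + 0)/5 = -552*4/5 = -138*16/5 = -2208/5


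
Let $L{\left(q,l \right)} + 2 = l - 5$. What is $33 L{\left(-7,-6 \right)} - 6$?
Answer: $-435$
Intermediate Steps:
$L{\left(q,l \right)} = -7 + l$ ($L{\left(q,l \right)} = -2 + \left(l - 5\right) = -2 + \left(-5 + l\right) = -7 + l$)
$33 L{\left(-7,-6 \right)} - 6 = 33 \left(-7 - 6\right) - 6 = 33 \left(-13\right) - 6 = -429 - 6 = -435$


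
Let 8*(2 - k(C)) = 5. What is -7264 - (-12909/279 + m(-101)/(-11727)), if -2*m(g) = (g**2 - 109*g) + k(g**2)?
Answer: -41987857877/5816592 ≈ -7218.6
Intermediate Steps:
k(C) = 11/8 (k(C) = 2 - 1/8*5 = 2 - 5/8 = 11/8)
m(g) = -11/16 - g**2/2 + 109*g/2 (m(g) = -((g**2 - 109*g) + 11/8)/2 = -(11/8 + g**2 - 109*g)/2 = -11/16 - g**2/2 + 109*g/2)
-7264 - (-12909/279 + m(-101)/(-11727)) = -7264 - (-12909/279 + (-11/16 - 1/2*(-101)**2 + (109/2)*(-101))/(-11727)) = -7264 - (-12909*1/279 + (-11/16 - 1/2*10201 - 11009/2)*(-1/11727)) = -7264 - (-4303/93 + (-11/16 - 10201/2 - 11009/2)*(-1/11727)) = -7264 - (-4303/93 - 169691/16*(-1/11727)) = -7264 - (-4303/93 + 169691/187632) = -7264 - 1*(-263866411/5816592) = -7264 + 263866411/5816592 = -41987857877/5816592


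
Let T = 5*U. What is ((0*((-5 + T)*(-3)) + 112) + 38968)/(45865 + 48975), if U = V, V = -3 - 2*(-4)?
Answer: 977/2371 ≈ 0.41206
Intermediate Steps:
V = 5 (V = -3 + 8 = 5)
U = 5
T = 25 (T = 5*5 = 25)
((0*((-5 + T)*(-3)) + 112) + 38968)/(45865 + 48975) = ((0*((-5 + 25)*(-3)) + 112) + 38968)/(45865 + 48975) = ((0*(20*(-3)) + 112) + 38968)/94840 = ((0*(-60) + 112) + 38968)*(1/94840) = ((0 + 112) + 38968)*(1/94840) = (112 + 38968)*(1/94840) = 39080*(1/94840) = 977/2371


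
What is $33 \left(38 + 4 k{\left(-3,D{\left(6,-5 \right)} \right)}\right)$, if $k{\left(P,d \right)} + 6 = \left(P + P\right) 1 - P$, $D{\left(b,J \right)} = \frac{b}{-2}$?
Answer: $66$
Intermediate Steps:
$D{\left(b,J \right)} = - \frac{b}{2}$ ($D{\left(b,J \right)} = b \left(- \frac{1}{2}\right) = - \frac{b}{2}$)
$k{\left(P,d \right)} = -6 + P$ ($k{\left(P,d \right)} = -6 - \left(P - \left(P + P\right) 1\right) = -6 - \left(P - 2 P 1\right) = -6 + \left(2 P - P\right) = -6 + P$)
$33 \left(38 + 4 k{\left(-3,D{\left(6,-5 \right)} \right)}\right) = 33 \left(38 + 4 \left(-6 - 3\right)\right) = 33 \left(38 + 4 \left(-9\right)\right) = 33 \left(38 - 36\right) = 33 \cdot 2 = 66$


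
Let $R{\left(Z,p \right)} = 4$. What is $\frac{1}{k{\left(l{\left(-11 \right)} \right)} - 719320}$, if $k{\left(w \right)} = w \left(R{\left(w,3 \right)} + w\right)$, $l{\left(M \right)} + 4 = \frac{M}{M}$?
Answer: $- \frac{1}{719323} \approx -1.3902 \cdot 10^{-6}$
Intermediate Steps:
$l{\left(M \right)} = -3$ ($l{\left(M \right)} = -4 + \frac{M}{M} = -4 + 1 = -3$)
$k{\left(w \right)} = w \left(4 + w\right)$
$\frac{1}{k{\left(l{\left(-11 \right)} \right)} - 719320} = \frac{1}{- 3 \left(4 - 3\right) - 719320} = \frac{1}{\left(-3\right) 1 - 719320} = \frac{1}{-3 - 719320} = \frac{1}{-719323} = - \frac{1}{719323}$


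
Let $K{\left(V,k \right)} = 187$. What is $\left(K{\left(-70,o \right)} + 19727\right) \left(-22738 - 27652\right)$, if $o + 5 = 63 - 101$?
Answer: $-1003466460$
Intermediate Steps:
$o = -43$ ($o = -5 + \left(63 - 101\right) = -5 - 38 = -43$)
$\left(K{\left(-70,o \right)} + 19727\right) \left(-22738 - 27652\right) = \left(187 + 19727\right) \left(-22738 - 27652\right) = 19914 \left(-50390\right) = -1003466460$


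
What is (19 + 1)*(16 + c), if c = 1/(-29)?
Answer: 9260/29 ≈ 319.31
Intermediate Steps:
c = -1/29 ≈ -0.034483
(19 + 1)*(16 + c) = (19 + 1)*(16 - 1/29) = 20*(463/29) = 9260/29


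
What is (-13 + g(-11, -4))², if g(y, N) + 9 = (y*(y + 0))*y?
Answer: 1830609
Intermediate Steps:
g(y, N) = -9 + y³ (g(y, N) = -9 + (y*(y + 0))*y = -9 + (y*y)*y = -9 + y²*y = -9 + y³)
(-13 + g(-11, -4))² = (-13 + (-9 + (-11)³))² = (-13 + (-9 - 1331))² = (-13 - 1340)² = (-1353)² = 1830609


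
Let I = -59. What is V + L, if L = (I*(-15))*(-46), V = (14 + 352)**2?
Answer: 93246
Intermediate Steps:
V = 133956 (V = 366**2 = 133956)
L = -40710 (L = -59*(-15)*(-46) = 885*(-46) = -40710)
V + L = 133956 - 40710 = 93246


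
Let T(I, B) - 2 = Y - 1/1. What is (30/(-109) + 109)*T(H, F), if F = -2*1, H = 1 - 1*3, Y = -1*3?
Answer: -23702/109 ≈ -217.45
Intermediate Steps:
Y = -3
H = -2 (H = 1 - 3 = -2)
F = -2
T(I, B) = -2 (T(I, B) = 2 + (-3 - 1/1) = 2 + (-3 - 1*1) = 2 + (-3 - 1) = 2 - 4 = -2)
(30/(-109) + 109)*T(H, F) = (30/(-109) + 109)*(-2) = (30*(-1/109) + 109)*(-2) = (-30/109 + 109)*(-2) = (11851/109)*(-2) = -23702/109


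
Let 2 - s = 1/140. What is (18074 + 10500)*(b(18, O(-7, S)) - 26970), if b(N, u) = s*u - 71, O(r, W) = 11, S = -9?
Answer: -7720431511/10 ≈ -7.7204e+8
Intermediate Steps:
s = 279/140 (s = 2 - 1/140 = 279/140 ≈ 1.9929)
b(N, u) = -71 + 279*u/140 (b(N, u) = 279*u/140 - 71 = -71 + 279*u/140)
(18074 + 10500)*(b(18, O(-7, S)) - 26970) = (18074 + 10500)*((-71 + (279/140)*11) - 26970) = 28574*((-71 + 3069/140) - 26970) = 28574*(-6871/140 - 26970) = 28574*(-3782671/140) = -7720431511/10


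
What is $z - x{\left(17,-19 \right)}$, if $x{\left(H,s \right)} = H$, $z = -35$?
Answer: $-52$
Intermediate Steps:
$z - x{\left(17,-19 \right)} = -35 - 17 = -52$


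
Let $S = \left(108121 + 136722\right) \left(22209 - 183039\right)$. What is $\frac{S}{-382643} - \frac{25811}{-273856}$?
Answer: $\frac{10783938745103113}{104789081408} \approx 1.0291 \cdot 10^{5}$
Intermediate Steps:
$S = -39378099690$ ($S = 244843 \left(-160830\right) = -39378099690$)
$\frac{S}{-382643} - \frac{25811}{-273856} = - \frac{39378099690}{-382643} - \frac{25811}{-273856} = \left(-39378099690\right) \left(- \frac{1}{382643}\right) - - \frac{25811}{273856} = \frac{39378099690}{382643} + \frac{25811}{273856} = \frac{10783938745103113}{104789081408}$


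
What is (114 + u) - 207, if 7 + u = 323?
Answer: 223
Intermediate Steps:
u = 316 (u = -7 + 323 = 316)
(114 + u) - 207 = (114 + 316) - 207 = 430 - 207 = 223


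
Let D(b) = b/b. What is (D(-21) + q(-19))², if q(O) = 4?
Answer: 25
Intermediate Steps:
D(b) = 1
(D(-21) + q(-19))² = (1 + 4)² = 5² = 25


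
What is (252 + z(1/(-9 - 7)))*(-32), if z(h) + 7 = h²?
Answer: -62721/8 ≈ -7840.1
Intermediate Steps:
z(h) = -7 + h²
(252 + z(1/(-9 - 7)))*(-32) = (252 + (-7 + (1/(-9 - 7))²))*(-32) = (252 + (-7 + (1/(-16))²))*(-32) = (252 + (-7 + (-1/16)²))*(-32) = (252 + (-7 + 1/256))*(-32) = (252 - 1791/256)*(-32) = (62721/256)*(-32) = -62721/8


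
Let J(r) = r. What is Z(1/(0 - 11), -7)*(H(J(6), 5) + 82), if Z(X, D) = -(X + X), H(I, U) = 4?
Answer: 172/11 ≈ 15.636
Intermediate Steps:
Z(X, D) = -2*X
Z(1/(0 - 11), -7)*(H(J(6), 5) + 82) = (-2/(0 - 11))*(4 + 82) = -2/(-11)*86 = -2*(-1/11)*86 = (2/11)*86 = 172/11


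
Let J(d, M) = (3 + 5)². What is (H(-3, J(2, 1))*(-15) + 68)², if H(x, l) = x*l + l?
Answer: 3952144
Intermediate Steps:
J(d, M) = 64 (J(d, M) = 8² = 64)
H(x, l) = l + l*x (H(x, l) = l*x + l = l + l*x)
(H(-3, J(2, 1))*(-15) + 68)² = ((64*(1 - 3))*(-15) + 68)² = ((64*(-2))*(-15) + 68)² = (-128*(-15) + 68)² = (1920 + 68)² = 1988² = 3952144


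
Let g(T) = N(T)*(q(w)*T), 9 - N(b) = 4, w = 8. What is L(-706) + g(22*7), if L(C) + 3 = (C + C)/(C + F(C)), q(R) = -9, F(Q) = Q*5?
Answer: -20798/3 ≈ -6932.7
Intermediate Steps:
F(Q) = 5*Q
N(b) = 5 (N(b) = 9 - 1*4 = 9 - 4 = 5)
L(C) = -8/3 (L(C) = -3 + (C + C)/(C + 5*C) = -3 + (2*C)/((6*C)) = -3 + (2*C)*(1/(6*C)) = -3 + ⅓ = -8/3)
g(T) = -45*T (g(T) = 5*(-9*T) = -45*T)
L(-706) + g(22*7) = -8/3 - 990*7 = -8/3 - 45*154 = -8/3 - 6930 = -20798/3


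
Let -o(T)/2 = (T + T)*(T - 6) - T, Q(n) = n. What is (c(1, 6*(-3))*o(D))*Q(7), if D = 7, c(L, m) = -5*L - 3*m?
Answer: -4802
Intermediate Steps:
o(T) = 2*T - 4*T*(-6 + T) (o(T) = -2*((T + T)*(T - 6) - T) = -2*((2*T)*(-6 + T) - T) = -2*(2*T*(-6 + T) - T) = -2*(-T + 2*T*(-6 + T)) = 2*T - 4*T*(-6 + T))
(c(1, 6*(-3))*o(D))*Q(7) = ((-5*1 - 18*(-3))*(2*7*(13 - 2*7)))*7 = ((-5 - 3*(-18))*(2*7*(13 - 14)))*7 = ((-5 + 54)*(2*7*(-1)))*7 = (49*(-14))*7 = -686*7 = -4802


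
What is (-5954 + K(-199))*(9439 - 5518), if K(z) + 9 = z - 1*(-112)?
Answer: -23722050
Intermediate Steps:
K(z) = 103 + z (K(z) = -9 + (z - 1*(-112)) = -9 + (z + 112) = -9 + (112 + z) = 103 + z)
(-5954 + K(-199))*(9439 - 5518) = (-5954 + (103 - 199))*(9439 - 5518) = (-5954 - 96)*3921 = -6050*3921 = -23722050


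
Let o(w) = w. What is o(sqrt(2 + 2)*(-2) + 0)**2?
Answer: 16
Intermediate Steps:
o(sqrt(2 + 2)*(-2) + 0)**2 = (sqrt(2 + 2)*(-2) + 0)**2 = (sqrt(4)*(-2) + 0)**2 = (2*(-2) + 0)**2 = (-4 + 0)**2 = (-4)**2 = 16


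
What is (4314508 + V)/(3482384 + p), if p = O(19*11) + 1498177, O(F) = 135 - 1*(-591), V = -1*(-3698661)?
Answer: 8013169/4981287 ≈ 1.6087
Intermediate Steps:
V = 3698661
O(F) = 726 (O(F) = 135 + 591 = 726)
p = 1498903 (p = 726 + 1498177 = 1498903)
(4314508 + V)/(3482384 + p) = (4314508 + 3698661)/(3482384 + 1498903) = 8013169/4981287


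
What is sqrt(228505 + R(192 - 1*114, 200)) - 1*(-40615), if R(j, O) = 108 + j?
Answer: 40615 + sqrt(228691) ≈ 41093.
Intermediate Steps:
sqrt(228505 + R(192 - 1*114, 200)) - 1*(-40615) = sqrt(228505 + (108 + (192 - 1*114))) - 1*(-40615) = sqrt(228505 + (108 + (192 - 114))) + 40615 = sqrt(228505 + (108 + 78)) + 40615 = sqrt(228505 + 186) + 40615 = sqrt(228691) + 40615 = 40615 + sqrt(228691)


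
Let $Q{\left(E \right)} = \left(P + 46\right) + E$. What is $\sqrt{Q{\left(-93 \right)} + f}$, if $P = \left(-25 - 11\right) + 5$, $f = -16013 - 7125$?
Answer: $4 i \sqrt{1451} \approx 152.37 i$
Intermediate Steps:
$f = -23138$ ($f = -16013 - 7125 = -23138$)
$P = -31$ ($P = -36 + 5 = -31$)
$Q{\left(E \right)} = 15 + E$ ($Q{\left(E \right)} = \left(-31 + 46\right) + E = 15 + E$)
$\sqrt{Q{\left(-93 \right)} + f} = \sqrt{\left(15 - 93\right) - 23138} = \sqrt{-78 - 23138} = \sqrt{-23216} = 4 i \sqrt{1451}$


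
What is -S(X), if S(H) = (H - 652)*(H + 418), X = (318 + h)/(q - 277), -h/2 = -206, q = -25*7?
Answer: 13900612851/51076 ≈ 2.7216e+5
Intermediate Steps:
q = -175
h = 412 (h = -2*(-206) = 412)
X = -365/226 (X = (318 + 412)/(-175 - 277) = 730/(-452) = 730*(-1/452) = -365/226 ≈ -1.6150)
S(H) = (-652 + H)*(418 + H)
-S(X) = -(-272536 + (-365/226)**2 - 234*(-365/226)) = -(-272536 + 133225/51076 + 42705/113) = -1*(-13900612851/51076) = 13900612851/51076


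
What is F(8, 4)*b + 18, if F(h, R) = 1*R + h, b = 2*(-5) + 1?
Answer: -90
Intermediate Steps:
b = -9 (b = -10 + 1 = -9)
F(h, R) = R + h
F(8, 4)*b + 18 = (4 + 8)*(-9) + 18 = 12*(-9) + 18 = -108 + 18 = -90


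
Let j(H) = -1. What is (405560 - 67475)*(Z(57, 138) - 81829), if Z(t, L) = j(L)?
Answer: -27665495550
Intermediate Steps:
Z(t, L) = -1
(405560 - 67475)*(Z(57, 138) - 81829) = (405560 - 67475)*(-1 - 81829) = 338085*(-81830) = -27665495550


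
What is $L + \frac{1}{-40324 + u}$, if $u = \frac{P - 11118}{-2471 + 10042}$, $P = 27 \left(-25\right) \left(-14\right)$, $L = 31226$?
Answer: $\frac{9533131420301}{305294672} \approx 31226.0$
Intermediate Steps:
$P = 9450$ ($P = \left(-675\right) \left(-14\right) = 9450$)
$u = - \frac{1668}{7571}$ ($u = \frac{9450 - 11118}{-2471 + 10042} = - \frac{1668}{7571} \approx -0.22031$)
$L + \frac{1}{-40324 + u} = 31226 + \frac{1}{-40324 - \frac{1668}{7571}} = 31226 + \frac{1}{- \frac{305294672}{7571}} = 31226 - \frac{7571}{305294672} = \frac{9533131420301}{305294672}$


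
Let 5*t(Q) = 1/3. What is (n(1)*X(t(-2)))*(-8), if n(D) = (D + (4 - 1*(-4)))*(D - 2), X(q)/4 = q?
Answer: 96/5 ≈ 19.200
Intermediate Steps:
t(Q) = 1/15 (t(Q) = (1/5)/3 = (1/5)*(1/3) = 1/15)
X(q) = 4*q
n(D) = (-2 + D)*(8 + D) (n(D) = (D + (4 + 4))*(-2 + D) = (D + 8)*(-2 + D) = (8 + D)*(-2 + D) = (-2 + D)*(8 + D))
(n(1)*X(t(-2)))*(-8) = ((-16 + 1**2 + 6*1)*(4*(1/15)))*(-8) = ((-16 + 1 + 6)*(4/15))*(-8) = -9*4/15*(-8) = -12/5*(-8) = 96/5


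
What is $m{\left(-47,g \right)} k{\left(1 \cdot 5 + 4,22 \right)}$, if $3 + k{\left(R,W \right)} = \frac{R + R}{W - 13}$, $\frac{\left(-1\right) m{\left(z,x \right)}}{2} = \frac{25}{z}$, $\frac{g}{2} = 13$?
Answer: $- \frac{50}{47} \approx -1.0638$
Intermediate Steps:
$g = 26$ ($g = 2 \cdot 13 = 26$)
$m{\left(z,x \right)} = - \frac{50}{z}$ ($m{\left(z,x \right)} = - 2 \frac{25}{z} = - \frac{50}{z}$)
$k{\left(R,W \right)} = -3 + \frac{2 R}{-13 + W}$ ($k{\left(R,W \right)} = -3 + \frac{R + R}{W - 13} = -3 + \frac{2 R}{-13 + W}$)
$m{\left(-47,g \right)} k{\left(1 \cdot 5 + 4,22 \right)} = - \frac{50}{-47} \frac{39 - 66 + 2 \left(1 \cdot 5 + 4\right)}{-13 + 22} = \left(-50\right) \left(- \frac{1}{47}\right) \frac{39 - 66 + 2 \left(5 + 4\right)}{9} = \frac{50 \frac{39 - 66 + 2 \cdot 9}{9}}{47} = \frac{50 \frac{39 - 66 + 18}{9}}{47} = \frac{50 \cdot \frac{1}{9} \left(-9\right)}{47} = \frac{50}{47} \left(-1\right) = - \frac{50}{47}$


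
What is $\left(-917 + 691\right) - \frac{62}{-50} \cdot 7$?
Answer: $- \frac{49042}{25} \approx -1961.7$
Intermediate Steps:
$\left(-917 + 691\right) - \frac{62}{-50} \cdot 7 = - 226 \left(-62\right) \left(- \frac{1}{50}\right) 7 = - 226 \cdot \frac{31}{25} \cdot 7 = \left(-226\right) \frac{217}{25} = - \frac{49042}{25}$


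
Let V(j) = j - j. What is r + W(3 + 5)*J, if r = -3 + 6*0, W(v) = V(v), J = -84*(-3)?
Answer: -3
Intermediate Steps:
J = 252
V(j) = 0
W(v) = 0
r = -3 (r = -3 + 0 = -3)
r + W(3 + 5)*J = -3 + 0*252 = -3 + 0 = -3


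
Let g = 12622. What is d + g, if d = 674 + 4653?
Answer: 17949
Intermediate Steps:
d = 5327
d + g = 5327 + 12622 = 17949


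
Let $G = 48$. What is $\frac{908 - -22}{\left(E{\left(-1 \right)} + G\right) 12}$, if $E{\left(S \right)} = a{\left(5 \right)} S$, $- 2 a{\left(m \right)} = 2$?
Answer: $\frac{155}{98} \approx 1.5816$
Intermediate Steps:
$a{\left(m \right)} = -1$ ($a{\left(m \right)} = \left(- \frac{1}{2}\right) 2 = -1$)
$E{\left(S \right)} = - S$
$\frac{908 - -22}{\left(E{\left(-1 \right)} + G\right) 12} = \frac{908 - -22}{\left(\left(-1\right) \left(-1\right) + 48\right) 12} = \frac{908 + 22}{\left(1 + 48\right) 12} = \frac{930}{49 \cdot 12} = \frac{930}{588} = 930 \cdot \frac{1}{588} = \frac{155}{98}$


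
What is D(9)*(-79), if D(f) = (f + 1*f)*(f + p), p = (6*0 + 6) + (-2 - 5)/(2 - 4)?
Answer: -26307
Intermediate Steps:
p = 19/2 (p = (0 + 6) - 7/(-2) = 6 - 7*(-1/2) = 6 + 7/2 = 19/2 ≈ 9.5000)
D(f) = 2*f*(19/2 + f) (D(f) = (f + 1*f)*(f + 19/2) = (f + f)*(19/2 + f) = (2*f)*(19/2 + f) = 2*f*(19/2 + f))
D(9)*(-79) = (9*(19 + 2*9))*(-79) = (9*(19 + 18))*(-79) = (9*37)*(-79) = 333*(-79) = -26307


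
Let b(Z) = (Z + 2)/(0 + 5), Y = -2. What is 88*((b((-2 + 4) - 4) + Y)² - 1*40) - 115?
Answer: -3283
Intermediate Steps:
b(Z) = ⅖ + Z/5 (b(Z) = (2 + Z)/5 = (2 + Z)*(⅕) = ⅖ + Z/5)
88*((b((-2 + 4) - 4) + Y)² - 1*40) - 115 = 88*(((⅖ + ((-2 + 4) - 4)/5) - 2)² - 1*40) - 115 = 88*(((⅖ + (2 - 4)/5) - 2)² - 40) - 115 = 88*(((⅖ + (⅕)*(-2)) - 2)² - 40) - 115 = 88*(((⅖ - ⅖) - 2)² - 40) - 115 = 88*((0 - 2)² - 40) - 115 = 88*((-2)² - 40) - 115 = 88*(4 - 40) - 115 = 88*(-36) - 115 = -3168 - 115 = -3283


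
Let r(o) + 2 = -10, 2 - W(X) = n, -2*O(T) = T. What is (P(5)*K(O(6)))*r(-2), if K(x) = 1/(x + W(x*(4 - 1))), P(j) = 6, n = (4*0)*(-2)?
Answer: 72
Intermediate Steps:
O(T) = -T/2
n = 0 (n = 0*(-2) = 0)
W(X) = 2 (W(X) = 2 - 1*0 = 2 + 0 = 2)
r(o) = -12 (r(o) = -2 - 10 = -12)
K(x) = 1/(2 + x) (K(x) = 1/(x + 2) = 1/(2 + x))
(P(5)*K(O(6)))*r(-2) = (6/(2 - ½*6))*(-12) = (6/(2 - 3))*(-12) = (6/(-1))*(-12) = (6*(-1))*(-12) = -6*(-12) = 72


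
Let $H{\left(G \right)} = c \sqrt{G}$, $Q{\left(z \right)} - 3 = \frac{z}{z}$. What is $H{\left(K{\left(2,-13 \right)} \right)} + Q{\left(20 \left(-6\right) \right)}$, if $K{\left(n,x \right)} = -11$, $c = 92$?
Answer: $4 + 92 i \sqrt{11} \approx 4.0 + 305.13 i$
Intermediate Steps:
$Q{\left(z \right)} = 4$ ($Q{\left(z \right)} = 3 + \frac{z}{z} = 3 + 1 = 4$)
$H{\left(G \right)} = 92 \sqrt{G}$
$H{\left(K{\left(2,-13 \right)} \right)} + Q{\left(20 \left(-6\right) \right)} = 92 \sqrt{-11} + 4 = 92 i \sqrt{11} + 4 = 4 + 92 i \sqrt{11}$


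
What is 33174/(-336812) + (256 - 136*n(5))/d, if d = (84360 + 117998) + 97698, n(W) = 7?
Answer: -636779931/6316403842 ≈ -0.10081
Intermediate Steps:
d = 300056 (d = 202358 + 97698 = 300056)
33174/(-336812) + (256 - 136*n(5))/d = 33174/(-336812) + (256 - 136*7)/300056 = 33174*(-1/336812) + (256 - 952)*(1/300056) = -16587/168406 - 696*1/300056 = -16587/168406 - 87/37507 = -636779931/6316403842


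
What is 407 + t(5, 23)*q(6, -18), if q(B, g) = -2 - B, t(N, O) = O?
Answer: 223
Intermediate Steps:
407 + t(5, 23)*q(6, -18) = 407 + 23*(-2 - 1*6) = 407 + 23*(-2 - 6) = 407 + 23*(-8) = 407 - 184 = 223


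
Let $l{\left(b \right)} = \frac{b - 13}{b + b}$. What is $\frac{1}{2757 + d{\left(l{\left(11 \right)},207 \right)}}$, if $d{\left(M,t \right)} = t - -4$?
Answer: $\frac{1}{2968} \approx 0.00033693$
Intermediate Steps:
$l{\left(b \right)} = \frac{-13 + b}{2 b}$
$d{\left(M,t \right)} = 4 + t$ ($d{\left(M,t \right)} = t + 4 = 4 + t$)
$\frac{1}{2757 + d{\left(l{\left(11 \right)},207 \right)}} = \frac{1}{2757 + \left(4 + 207\right)} = \frac{1}{2757 + 211} = \frac{1}{2968}$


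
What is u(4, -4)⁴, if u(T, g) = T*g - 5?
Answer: 194481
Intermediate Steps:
u(T, g) = -5 + T*g
u(4, -4)⁴ = (-5 + 4*(-4))⁴ = (-5 - 16)⁴ = (-21)⁴ = 194481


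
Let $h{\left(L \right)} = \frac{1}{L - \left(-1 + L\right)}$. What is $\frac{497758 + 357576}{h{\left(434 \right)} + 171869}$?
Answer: $\frac{427667}{85935} \approx 4.9766$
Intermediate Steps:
$h{\left(L \right)} = 1$ ($h{\left(L \right)} = 1^{-1} = 1$)
$\frac{497758 + 357576}{h{\left(434 \right)} + 171869} = \frac{497758 + 357576}{1 + 171869} = \frac{855334}{171870} = 855334 \cdot \frac{1}{171870} = \frac{427667}{85935}$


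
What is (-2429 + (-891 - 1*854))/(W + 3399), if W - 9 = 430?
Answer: -2087/1919 ≈ -1.0875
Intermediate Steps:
W = 439 (W = 9 + 430 = 439)
(-2429 + (-891 - 1*854))/(W + 3399) = (-2429 + (-891 - 1*854))/(439 + 3399) = (-2429 + (-891 - 854))/3838 = (-2429 - 1745)*(1/3838) = -4174*1/3838 = -2087/1919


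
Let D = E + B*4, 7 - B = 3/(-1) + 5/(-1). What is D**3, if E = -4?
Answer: 175616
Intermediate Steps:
B = 15 (B = 7 - (3/(-1) + 5/(-1)) = 7 - (3*(-1) + 5*(-1)) = 7 - (-3 - 5) = 7 - 1*(-8) = 7 + 8 = 15)
D = 56 (D = -4 + 15*4 = -4 + 60 = 56)
D**3 = 56**3 = 175616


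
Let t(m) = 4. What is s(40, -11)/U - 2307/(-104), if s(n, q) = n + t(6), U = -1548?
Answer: 891665/40248 ≈ 22.154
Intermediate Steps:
s(n, q) = 4 + n (s(n, q) = n + 4 = 4 + n)
s(40, -11)/U - 2307/(-104) = (4 + 40)/(-1548) - 2307/(-104) = 44*(-1/1548) - 2307*(-1/104) = -11/387 + 2307/104 = 891665/40248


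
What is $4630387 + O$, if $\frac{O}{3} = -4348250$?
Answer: $-8414363$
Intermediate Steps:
$O = -13044750$ ($O = 3 \left(-4348250\right) = -13044750$)
$4630387 + O = 4630387 - 13044750 = -8414363$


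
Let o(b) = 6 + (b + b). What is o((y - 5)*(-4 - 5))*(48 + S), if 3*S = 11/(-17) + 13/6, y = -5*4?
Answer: 1128068/51 ≈ 22119.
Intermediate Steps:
y = -20
S = 155/306 (S = (11/(-17) + 13/6)/3 = (11*(-1/17) + 13*(⅙))/3 = (-11/17 + 13/6)/3 = (⅓)*(155/102) = 155/306 ≈ 0.50654)
o(b) = 6 + 2*b
o((y - 5)*(-4 - 5))*(48 + S) = (6 + 2*((-20 - 5)*(-4 - 5)))*(48 + 155/306) = (6 + 2*(-25*(-9)))*(14843/306) = (6 + 2*225)*(14843/306) = (6 + 450)*(14843/306) = 456*(14843/306) = 1128068/51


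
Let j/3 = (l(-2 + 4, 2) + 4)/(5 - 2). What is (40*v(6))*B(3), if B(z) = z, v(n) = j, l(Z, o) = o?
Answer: 720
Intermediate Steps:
j = 6 (j = 3*((2 + 4)/(5 - 2)) = 3*(6/3) = 3*(6*(⅓)) = 3*2 = 6)
v(n) = 6
(40*v(6))*B(3) = (40*6)*3 = 240*3 = 720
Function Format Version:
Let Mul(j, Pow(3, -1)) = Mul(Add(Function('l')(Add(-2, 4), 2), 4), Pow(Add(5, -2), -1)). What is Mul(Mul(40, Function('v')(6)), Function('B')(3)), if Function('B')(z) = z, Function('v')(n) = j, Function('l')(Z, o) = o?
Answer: 720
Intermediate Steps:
j = 6 (j = Mul(3, Mul(Add(2, 4), Pow(Add(5, -2), -1))) = Mul(3, Mul(6, Pow(3, -1))) = Mul(3, Mul(6, Rational(1, 3))) = Mul(3, 2) = 6)
Function('v')(n) = 6
Mul(Mul(40, Function('v')(6)), Function('B')(3)) = Mul(Mul(40, 6), 3) = Mul(240, 3) = 720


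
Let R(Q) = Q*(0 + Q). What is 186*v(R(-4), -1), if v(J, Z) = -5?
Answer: -930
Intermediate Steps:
R(Q) = Q**2 (R(Q) = Q*Q = Q**2)
186*v(R(-4), -1) = 186*(-5) = -930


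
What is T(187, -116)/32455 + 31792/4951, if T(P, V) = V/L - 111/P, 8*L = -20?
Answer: 964953797979/150240199175 ≈ 6.4227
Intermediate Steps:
L = -5/2 (L = (1/8)*(-20) = -5/2 ≈ -2.5000)
T(P, V) = -111/P - 2*V/5 (T(P, V) = V/(-5/2) - 111/P = V*(-2/5) - 111/P = -2*V/5 - 111/P = -111/P - 2*V/5)
T(187, -116)/32455 + 31792/4951 = (-111/187 - 2/5*(-116))/32455 + 31792/4951 = (-111*1/187 + 232/5)*(1/32455) + 31792*(1/4951) = (-111/187 + 232/5)*(1/32455) + 31792/4951 = (42829/935)*(1/32455) + 31792/4951 = 42829/30345425 + 31792/4951 = 964953797979/150240199175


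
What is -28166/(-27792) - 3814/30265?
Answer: 373222651/420562440 ≈ 0.88744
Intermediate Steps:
-28166/(-27792) - 3814/30265 = -28166*(-1/27792) - 3814*1/30265 = 14083/13896 - 3814/30265 = 373222651/420562440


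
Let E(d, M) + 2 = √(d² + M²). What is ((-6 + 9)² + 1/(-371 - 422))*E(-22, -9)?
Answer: -14272/793 + 7136*√565/793 ≈ 195.90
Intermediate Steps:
E(d, M) = -2 + √(M² + d²) (E(d, M) = -2 + √(d² + M²) = -2 + √(M² + d²))
((-6 + 9)² + 1/(-371 - 422))*E(-22, -9) = ((-6 + 9)² + 1/(-371 - 422))*(-2 + √((-9)² + (-22)²)) = (3² + 1/(-793))*(-2 + √(81 + 484)) = (9 - 1/793)*(-2 + √565) = 7136*(-2 + √565)/793 = -14272/793 + 7136*√565/793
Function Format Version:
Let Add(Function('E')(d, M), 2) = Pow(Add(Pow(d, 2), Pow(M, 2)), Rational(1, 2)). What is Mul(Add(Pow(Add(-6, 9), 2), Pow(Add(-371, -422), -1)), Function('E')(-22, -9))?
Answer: Add(Rational(-14272, 793), Mul(Rational(7136, 793), Pow(565, Rational(1, 2)))) ≈ 195.90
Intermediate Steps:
Function('E')(d, M) = Add(-2, Pow(Add(Pow(M, 2), Pow(d, 2)), Rational(1, 2))) (Function('E')(d, M) = Add(-2, Pow(Add(Pow(d, 2), Pow(M, 2)), Rational(1, 2))) = Add(-2, Pow(Add(Pow(M, 2), Pow(d, 2)), Rational(1, 2))))
Mul(Add(Pow(Add(-6, 9), 2), Pow(Add(-371, -422), -1)), Function('E')(-22, -9)) = Mul(Add(Pow(Add(-6, 9), 2), Pow(Add(-371, -422), -1)), Add(-2, Pow(Add(Pow(-9, 2), Pow(-22, 2)), Rational(1, 2)))) = Mul(Add(Pow(3, 2), Pow(-793, -1)), Add(-2, Pow(Add(81, 484), Rational(1, 2)))) = Mul(Add(9, Rational(-1, 793)), Add(-2, Pow(565, Rational(1, 2)))) = Mul(Rational(7136, 793), Add(-2, Pow(565, Rational(1, 2)))) = Add(Rational(-14272, 793), Mul(Rational(7136, 793), Pow(565, Rational(1, 2))))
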